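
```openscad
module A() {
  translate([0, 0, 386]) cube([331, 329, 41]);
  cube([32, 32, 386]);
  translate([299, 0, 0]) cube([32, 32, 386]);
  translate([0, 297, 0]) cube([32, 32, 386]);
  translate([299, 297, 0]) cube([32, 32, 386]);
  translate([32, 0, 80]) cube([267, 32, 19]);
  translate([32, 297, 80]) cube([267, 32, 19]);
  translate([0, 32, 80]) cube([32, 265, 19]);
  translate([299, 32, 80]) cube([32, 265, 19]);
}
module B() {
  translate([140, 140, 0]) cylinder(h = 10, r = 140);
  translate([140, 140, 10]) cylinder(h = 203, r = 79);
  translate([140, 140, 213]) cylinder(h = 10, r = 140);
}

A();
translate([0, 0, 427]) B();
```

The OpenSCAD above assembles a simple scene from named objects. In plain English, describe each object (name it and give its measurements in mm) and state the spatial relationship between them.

A is a four-legged stool. The seat is 331×329 mm, 41 mm thick, top at z = 427 mm. It stands on four square legs, each 32×32 mm in cross-section, from z = 0 to the seat underside, each flush with a corner of the seat. Four stretchers, 32 mm wide and 19 mm tall, connect adjacent legs with their undersides at z = 80 mm, each running between the inner faces of the legs it joins and aligned with the legs' outer faces on the other axis.

B is a spool: two coaxial disc flanges of radius 140 mm and thickness 10 mm, joined by a core cylinder of radius 79 mm and height 203 mm. The lower flange rests on z = 0 and the three cylinders share a vertical axis.

The spool is on top of the stool.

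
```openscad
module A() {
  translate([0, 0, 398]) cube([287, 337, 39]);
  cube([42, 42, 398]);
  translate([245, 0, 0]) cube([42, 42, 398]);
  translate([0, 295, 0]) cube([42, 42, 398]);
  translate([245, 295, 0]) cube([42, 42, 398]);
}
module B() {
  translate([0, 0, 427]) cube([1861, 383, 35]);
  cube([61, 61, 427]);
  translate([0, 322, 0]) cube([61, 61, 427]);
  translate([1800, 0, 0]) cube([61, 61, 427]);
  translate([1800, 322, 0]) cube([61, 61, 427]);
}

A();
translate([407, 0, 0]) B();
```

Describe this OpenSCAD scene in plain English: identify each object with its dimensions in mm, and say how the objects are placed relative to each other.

A is a four-legged stool. The seat is a 287×337×39 mm slab whose top surface is at z = 437 mm; four square legs, each 42×42 mm in cross-section, run from the floor (z = 0) to the underside of the seat, each flush with a corner of the seat.

B is a long wooden bench with a 1861 mm (x) × 383 mm (y) seat, 35 mm thick, its top surface 462 mm above the floor. Four 61 mm square legs at the seat corners, flush with the edges, run from z = 0 to the seat underside.

The bench is on the floor beside the stool on its +x side.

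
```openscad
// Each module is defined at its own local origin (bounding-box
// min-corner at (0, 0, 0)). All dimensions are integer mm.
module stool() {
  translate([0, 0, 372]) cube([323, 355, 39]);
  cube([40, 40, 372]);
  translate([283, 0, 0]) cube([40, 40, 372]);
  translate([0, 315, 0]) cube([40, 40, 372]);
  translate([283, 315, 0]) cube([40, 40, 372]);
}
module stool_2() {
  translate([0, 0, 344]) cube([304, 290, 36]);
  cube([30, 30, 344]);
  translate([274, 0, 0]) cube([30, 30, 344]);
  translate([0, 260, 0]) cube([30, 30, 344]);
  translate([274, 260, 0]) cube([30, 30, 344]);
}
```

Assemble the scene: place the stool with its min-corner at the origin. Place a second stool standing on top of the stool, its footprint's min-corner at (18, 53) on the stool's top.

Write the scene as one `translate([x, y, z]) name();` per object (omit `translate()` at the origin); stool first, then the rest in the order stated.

stool();
translate([18, 53, 411]) stool_2();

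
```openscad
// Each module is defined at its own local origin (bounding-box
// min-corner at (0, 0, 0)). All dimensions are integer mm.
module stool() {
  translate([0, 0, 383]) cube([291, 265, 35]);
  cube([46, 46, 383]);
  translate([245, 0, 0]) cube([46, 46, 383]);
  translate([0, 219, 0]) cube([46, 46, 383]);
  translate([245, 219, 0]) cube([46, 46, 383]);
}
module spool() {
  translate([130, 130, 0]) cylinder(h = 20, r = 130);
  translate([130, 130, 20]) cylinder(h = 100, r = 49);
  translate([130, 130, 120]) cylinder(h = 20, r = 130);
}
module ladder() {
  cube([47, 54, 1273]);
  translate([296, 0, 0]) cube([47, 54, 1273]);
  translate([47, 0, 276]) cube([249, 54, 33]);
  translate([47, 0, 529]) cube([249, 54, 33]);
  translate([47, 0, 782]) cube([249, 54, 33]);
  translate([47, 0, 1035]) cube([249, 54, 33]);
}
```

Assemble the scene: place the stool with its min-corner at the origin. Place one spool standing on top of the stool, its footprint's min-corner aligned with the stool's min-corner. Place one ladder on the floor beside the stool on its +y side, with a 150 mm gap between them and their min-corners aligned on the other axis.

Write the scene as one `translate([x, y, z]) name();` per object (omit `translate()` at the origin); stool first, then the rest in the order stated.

stool();
translate([0, 0, 418]) spool();
translate([0, 415, 0]) ladder();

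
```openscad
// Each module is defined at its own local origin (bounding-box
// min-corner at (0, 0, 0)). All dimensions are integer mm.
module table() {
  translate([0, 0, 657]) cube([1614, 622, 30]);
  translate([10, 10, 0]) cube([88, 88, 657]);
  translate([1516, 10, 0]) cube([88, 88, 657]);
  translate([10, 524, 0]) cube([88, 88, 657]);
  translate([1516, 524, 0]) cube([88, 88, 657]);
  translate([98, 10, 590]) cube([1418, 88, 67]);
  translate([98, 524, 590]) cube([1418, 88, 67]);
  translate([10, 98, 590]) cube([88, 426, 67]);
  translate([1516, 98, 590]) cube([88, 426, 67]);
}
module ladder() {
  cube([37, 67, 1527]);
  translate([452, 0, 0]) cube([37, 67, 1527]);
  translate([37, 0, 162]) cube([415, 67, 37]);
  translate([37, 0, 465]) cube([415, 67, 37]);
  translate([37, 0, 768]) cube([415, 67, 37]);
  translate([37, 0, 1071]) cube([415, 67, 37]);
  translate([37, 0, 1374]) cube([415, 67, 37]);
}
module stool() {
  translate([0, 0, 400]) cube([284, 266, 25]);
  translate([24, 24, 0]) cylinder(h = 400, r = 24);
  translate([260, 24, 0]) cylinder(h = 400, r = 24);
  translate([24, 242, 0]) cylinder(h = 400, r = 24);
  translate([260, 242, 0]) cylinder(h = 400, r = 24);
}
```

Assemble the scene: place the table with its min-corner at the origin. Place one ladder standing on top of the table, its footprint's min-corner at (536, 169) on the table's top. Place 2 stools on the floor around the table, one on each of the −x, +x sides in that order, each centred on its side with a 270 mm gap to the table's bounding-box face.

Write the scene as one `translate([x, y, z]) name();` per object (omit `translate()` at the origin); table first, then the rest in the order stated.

table();
translate([536, 169, 687]) ladder();
translate([-554, 178, 0]) stool();
translate([1884, 178, 0]) stool();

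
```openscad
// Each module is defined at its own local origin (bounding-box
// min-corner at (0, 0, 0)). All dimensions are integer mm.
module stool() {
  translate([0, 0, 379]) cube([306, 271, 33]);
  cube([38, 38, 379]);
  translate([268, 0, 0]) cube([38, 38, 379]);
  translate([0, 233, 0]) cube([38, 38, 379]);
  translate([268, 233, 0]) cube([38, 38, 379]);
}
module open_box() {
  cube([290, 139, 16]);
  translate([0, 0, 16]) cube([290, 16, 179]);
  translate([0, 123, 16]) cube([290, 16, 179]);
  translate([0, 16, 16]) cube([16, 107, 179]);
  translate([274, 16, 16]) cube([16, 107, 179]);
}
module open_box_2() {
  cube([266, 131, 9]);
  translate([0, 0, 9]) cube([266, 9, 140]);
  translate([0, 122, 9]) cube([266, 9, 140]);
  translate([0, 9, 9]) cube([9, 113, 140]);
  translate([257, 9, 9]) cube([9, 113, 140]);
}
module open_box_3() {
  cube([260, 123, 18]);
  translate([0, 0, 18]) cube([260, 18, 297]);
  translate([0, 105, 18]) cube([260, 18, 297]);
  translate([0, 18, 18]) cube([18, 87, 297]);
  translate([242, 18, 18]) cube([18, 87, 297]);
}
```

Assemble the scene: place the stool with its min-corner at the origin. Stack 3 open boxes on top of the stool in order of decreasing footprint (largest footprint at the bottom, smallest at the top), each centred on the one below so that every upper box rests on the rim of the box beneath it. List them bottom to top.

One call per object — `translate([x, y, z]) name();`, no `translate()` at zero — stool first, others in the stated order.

stool();
translate([8, 66, 412]) open_box();
translate([20, 70, 607]) open_box_2();
translate([23, 74, 756]) open_box_3();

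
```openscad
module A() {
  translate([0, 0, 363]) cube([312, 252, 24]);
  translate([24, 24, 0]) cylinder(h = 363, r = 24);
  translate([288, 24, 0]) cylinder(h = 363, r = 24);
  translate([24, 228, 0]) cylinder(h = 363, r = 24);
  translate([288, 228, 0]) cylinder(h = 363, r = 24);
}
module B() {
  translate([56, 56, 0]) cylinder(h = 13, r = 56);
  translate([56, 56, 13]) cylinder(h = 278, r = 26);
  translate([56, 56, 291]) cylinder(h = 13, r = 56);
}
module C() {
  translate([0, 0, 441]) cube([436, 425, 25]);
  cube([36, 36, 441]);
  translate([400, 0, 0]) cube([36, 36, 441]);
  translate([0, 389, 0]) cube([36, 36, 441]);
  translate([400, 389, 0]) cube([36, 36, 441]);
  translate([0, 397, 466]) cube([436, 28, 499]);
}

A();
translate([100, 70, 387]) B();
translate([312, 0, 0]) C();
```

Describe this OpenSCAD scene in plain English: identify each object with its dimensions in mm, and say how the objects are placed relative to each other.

A is a four-legged stool. The seat is 312×252 mm, 24 mm thick, top at z = 387 mm. It stands on four round legs, each 48 mm in diameter, from z = 0 to the seat underside, each leg's axis is inset half a diameter from the nearest pair of seat edges (so the leg's bounding box is flush with the corner).

B is a spool: two coaxial disc flanges of radius 56 mm and thickness 13 mm, joined by a core cylinder of radius 26 mm and height 278 mm. The lower flange rests on z = 0 and the three cylinders share a vertical axis.

C is a chair: 436×425 mm seat, 25 mm thick, top at z = 466 mm, on four 36 mm square corner legs flush with the seat edges. A 28 mm thick backrest slab spans the full seat width, extending 499 mm above the seat top, its back face flush with the seat's +y edge.

The spool is on top of the stool, centred. The chair is against the stool's +x side, with their −y faces flush.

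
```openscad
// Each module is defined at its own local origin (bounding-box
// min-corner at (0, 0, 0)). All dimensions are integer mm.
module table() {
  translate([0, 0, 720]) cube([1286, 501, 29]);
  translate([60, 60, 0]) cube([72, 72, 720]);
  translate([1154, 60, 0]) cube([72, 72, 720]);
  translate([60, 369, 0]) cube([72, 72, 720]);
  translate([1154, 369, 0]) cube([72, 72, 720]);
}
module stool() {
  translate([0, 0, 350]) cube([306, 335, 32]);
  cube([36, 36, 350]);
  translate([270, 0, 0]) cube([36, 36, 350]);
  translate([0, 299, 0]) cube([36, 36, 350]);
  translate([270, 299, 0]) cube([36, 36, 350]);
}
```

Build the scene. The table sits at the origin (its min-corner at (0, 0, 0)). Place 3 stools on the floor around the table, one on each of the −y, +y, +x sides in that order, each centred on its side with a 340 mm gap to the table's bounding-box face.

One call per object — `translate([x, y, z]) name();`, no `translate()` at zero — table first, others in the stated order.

table();
translate([490, -675, 0]) stool();
translate([490, 841, 0]) stool();
translate([1626, 83, 0]) stool();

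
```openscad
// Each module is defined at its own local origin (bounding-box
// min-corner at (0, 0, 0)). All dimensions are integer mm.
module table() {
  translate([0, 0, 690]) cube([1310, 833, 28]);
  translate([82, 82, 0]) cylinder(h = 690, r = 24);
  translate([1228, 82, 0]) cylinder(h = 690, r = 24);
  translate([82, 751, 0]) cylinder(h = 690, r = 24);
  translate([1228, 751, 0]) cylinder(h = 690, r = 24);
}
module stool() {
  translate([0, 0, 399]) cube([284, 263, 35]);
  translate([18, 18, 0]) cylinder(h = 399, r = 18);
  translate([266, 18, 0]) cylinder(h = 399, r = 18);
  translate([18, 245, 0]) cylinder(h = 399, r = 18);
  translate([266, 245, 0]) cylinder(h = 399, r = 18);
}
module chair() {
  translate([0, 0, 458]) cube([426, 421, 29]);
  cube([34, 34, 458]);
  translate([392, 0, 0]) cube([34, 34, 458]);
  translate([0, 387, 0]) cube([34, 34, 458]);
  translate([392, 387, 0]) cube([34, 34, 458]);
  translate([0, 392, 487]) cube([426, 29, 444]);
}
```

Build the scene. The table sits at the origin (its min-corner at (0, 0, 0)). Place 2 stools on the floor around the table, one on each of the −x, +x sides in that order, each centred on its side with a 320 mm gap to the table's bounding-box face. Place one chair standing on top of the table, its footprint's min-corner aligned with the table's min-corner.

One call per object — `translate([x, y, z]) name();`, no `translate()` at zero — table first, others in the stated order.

table();
translate([-604, 285, 0]) stool();
translate([1630, 285, 0]) stool();
translate([0, 0, 718]) chair();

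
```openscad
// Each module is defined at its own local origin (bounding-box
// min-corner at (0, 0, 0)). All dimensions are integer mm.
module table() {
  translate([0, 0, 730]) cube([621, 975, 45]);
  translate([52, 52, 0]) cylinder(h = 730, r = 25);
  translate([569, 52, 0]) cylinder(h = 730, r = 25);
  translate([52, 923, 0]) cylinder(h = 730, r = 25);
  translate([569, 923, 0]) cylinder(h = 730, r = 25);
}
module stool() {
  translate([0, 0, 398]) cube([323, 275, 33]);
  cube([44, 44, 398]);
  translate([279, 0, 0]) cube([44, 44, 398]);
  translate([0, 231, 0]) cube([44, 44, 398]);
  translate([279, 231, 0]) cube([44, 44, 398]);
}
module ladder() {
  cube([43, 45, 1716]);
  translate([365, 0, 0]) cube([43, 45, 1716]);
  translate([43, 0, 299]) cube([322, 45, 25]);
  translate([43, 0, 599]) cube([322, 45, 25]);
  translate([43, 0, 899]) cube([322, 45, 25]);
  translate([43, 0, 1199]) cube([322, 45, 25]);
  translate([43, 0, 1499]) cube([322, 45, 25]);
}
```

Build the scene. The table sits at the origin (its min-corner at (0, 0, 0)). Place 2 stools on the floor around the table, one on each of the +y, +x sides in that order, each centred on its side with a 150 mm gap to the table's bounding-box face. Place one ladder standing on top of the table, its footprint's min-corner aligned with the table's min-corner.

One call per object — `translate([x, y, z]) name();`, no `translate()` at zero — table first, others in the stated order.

table();
translate([149, 1125, 0]) stool();
translate([771, 350, 0]) stool();
translate([0, 0, 775]) ladder();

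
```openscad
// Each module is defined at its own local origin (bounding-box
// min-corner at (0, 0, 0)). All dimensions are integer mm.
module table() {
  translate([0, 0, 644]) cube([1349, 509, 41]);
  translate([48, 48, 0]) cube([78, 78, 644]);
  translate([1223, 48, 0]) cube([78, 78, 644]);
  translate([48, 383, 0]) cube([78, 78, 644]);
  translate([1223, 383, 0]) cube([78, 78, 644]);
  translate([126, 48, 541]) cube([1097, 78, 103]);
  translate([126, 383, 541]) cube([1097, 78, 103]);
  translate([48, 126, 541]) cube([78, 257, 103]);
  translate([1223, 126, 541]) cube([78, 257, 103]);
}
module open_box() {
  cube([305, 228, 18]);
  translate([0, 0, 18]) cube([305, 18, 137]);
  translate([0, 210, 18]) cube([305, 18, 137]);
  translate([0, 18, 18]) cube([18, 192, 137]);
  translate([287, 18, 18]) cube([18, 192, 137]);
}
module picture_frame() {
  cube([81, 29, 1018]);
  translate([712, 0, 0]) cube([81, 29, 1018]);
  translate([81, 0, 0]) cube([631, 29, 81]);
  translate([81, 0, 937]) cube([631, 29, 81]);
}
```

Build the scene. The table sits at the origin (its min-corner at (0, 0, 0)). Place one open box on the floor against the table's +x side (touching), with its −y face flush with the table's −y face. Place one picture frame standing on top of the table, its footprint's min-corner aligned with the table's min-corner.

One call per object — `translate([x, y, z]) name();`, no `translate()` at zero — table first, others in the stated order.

table();
translate([1349, 0, 0]) open_box();
translate([0, 0, 685]) picture_frame();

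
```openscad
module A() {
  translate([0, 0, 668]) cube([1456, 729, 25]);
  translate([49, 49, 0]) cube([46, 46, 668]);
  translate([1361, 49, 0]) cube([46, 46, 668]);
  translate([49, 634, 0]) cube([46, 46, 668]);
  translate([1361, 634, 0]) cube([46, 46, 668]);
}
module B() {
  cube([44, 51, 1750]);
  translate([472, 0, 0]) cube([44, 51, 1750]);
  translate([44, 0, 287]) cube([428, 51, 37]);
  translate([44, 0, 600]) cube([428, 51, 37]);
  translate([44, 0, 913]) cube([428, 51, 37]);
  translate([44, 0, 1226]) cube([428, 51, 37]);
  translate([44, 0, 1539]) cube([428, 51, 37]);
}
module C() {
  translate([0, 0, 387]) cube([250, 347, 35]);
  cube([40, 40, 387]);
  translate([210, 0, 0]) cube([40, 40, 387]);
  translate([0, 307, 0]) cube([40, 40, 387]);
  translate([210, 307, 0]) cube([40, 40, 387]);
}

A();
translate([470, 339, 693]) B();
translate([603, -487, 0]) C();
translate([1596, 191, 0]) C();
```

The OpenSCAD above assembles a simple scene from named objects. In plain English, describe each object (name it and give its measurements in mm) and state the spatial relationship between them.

A is a table with a 1456×729 mm rectangular top, 25 mm thick, top surface at z = 693 mm, supported by four 46×46 mm square legs, each inset 49 mm from the nearest pair of top edges, running from the floor.

B is a straight ladder. Two 44×51 mm vertical rails, 1750 mm tall, stand 516 mm apart (outside-to-outside) with their front faces coplanar on the −y side. 5 rungs, each 51 mm deep and 37 mm tall, span between the inner faces of the rails, front faces flush with the rails. The lowest rung's underside is at z = 287 mm and rungs are spaced 313 mm apart (underside to underside).

C is a simple wooden stool: a rectangular seat 250 mm (x) by 347 mm (y), 35 mm thick, top face at z = 422 mm, on four square legs, each 40×40 mm in cross-section. The legs rest on z = 0, each flush with a corner of the seat.

The ladder is on top of the table, centred. Two stools sit around the table at the −y, +x sides.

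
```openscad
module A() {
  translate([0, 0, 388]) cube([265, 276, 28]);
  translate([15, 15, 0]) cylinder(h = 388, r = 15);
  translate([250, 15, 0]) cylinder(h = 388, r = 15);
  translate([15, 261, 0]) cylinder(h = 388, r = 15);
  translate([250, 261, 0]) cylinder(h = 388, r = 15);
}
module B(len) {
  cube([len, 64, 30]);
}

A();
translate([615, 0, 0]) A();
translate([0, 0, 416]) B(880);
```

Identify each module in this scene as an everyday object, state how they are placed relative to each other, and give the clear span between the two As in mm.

Second stool starts at x = 615; first ends at x = 265; clear span = 615 − 265 = 350 mm.

A is a stool. B is a beam. A beam spans the tops of two stools. The clear span between the two stools is 350 mm.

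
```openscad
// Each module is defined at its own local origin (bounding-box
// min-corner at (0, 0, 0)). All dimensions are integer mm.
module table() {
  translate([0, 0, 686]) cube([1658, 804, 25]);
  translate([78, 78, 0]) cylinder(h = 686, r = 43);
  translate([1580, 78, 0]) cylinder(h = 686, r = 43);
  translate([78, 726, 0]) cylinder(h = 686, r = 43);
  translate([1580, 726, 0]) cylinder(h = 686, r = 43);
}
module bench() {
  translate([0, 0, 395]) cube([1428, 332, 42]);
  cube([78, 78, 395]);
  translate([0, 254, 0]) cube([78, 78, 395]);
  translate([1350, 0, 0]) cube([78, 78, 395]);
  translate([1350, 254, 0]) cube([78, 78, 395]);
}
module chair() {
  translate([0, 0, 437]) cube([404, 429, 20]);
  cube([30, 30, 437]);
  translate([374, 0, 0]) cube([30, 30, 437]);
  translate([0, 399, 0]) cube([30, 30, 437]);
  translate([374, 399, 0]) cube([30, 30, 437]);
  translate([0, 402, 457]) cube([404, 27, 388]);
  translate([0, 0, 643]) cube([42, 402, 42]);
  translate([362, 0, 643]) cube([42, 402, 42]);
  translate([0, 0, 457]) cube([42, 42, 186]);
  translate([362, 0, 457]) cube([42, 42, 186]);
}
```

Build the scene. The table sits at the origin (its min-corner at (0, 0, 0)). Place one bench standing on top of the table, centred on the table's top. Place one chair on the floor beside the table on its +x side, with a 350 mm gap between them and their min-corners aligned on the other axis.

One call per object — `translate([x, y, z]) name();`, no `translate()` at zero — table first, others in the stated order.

table();
translate([115, 236, 711]) bench();
translate([2008, 0, 0]) chair();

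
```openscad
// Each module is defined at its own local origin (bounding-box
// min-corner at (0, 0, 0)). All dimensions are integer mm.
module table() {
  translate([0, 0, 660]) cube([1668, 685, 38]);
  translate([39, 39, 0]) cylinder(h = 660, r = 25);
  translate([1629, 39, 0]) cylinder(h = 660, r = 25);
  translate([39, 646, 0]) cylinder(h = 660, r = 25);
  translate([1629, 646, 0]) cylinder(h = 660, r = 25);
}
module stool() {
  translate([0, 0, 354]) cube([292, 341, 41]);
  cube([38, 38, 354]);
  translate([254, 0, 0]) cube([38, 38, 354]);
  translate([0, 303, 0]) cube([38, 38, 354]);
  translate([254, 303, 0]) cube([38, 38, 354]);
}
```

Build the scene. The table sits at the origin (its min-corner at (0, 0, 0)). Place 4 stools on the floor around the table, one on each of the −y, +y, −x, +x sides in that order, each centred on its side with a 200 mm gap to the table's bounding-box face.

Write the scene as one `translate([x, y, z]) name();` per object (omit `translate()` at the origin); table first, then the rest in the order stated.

table();
translate([688, -541, 0]) stool();
translate([688, 885, 0]) stool();
translate([-492, 172, 0]) stool();
translate([1868, 172, 0]) stool();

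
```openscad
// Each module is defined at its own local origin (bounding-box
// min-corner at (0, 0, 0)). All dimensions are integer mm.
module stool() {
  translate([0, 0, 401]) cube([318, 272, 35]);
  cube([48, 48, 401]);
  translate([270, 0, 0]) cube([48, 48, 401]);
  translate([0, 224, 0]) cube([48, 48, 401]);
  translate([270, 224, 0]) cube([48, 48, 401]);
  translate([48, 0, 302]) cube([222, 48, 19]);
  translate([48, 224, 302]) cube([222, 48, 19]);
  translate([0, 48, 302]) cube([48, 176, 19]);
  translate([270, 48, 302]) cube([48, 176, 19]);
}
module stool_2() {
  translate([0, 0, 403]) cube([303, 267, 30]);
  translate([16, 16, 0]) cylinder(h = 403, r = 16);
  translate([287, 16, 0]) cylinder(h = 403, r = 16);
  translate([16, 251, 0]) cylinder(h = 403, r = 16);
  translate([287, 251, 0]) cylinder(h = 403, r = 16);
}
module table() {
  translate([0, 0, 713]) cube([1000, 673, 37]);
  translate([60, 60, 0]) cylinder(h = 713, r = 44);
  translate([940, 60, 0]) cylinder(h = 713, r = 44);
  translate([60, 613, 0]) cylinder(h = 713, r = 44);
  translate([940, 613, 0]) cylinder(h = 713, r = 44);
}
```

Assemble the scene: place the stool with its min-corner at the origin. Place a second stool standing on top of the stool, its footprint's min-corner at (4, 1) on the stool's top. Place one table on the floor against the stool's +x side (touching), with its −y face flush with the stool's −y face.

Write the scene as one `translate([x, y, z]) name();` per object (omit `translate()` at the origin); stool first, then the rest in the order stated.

stool();
translate([4, 1, 436]) stool_2();
translate([318, 0, 0]) table();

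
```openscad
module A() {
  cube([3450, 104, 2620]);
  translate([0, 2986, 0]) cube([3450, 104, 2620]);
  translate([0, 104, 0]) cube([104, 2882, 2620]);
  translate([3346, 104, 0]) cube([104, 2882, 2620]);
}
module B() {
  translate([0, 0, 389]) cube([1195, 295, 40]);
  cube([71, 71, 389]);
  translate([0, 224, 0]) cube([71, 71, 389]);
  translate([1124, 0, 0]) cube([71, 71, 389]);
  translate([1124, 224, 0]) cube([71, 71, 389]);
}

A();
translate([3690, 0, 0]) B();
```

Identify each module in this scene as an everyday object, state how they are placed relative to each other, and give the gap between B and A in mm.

The bench's nearest face is 240 mm from the house frame's +x face.

A is a house frame. B is a bench. The bench is on the floor beside the house frame on its +x side. The gap between the bench and the house frame is 240 mm.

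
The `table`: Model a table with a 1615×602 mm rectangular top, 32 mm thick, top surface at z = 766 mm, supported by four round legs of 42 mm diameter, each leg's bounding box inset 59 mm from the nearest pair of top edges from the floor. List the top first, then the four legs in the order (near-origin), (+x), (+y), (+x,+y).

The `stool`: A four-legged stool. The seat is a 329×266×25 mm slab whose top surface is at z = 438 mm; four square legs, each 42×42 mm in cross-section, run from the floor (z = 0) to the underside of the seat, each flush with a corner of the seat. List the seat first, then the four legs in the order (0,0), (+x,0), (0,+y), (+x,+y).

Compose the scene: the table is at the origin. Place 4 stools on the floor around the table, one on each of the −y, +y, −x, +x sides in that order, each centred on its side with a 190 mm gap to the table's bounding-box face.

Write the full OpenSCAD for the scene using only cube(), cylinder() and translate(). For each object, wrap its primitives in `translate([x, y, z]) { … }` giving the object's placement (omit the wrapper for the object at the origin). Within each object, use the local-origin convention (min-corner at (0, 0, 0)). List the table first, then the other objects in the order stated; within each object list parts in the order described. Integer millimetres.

translate([0, 0, 734]) cube([1615, 602, 32]);
translate([80, 80, 0]) cylinder(h = 734, r = 21);
translate([1535, 80, 0]) cylinder(h = 734, r = 21);
translate([80, 522, 0]) cylinder(h = 734, r = 21);
translate([1535, 522, 0]) cylinder(h = 734, r = 21);
translate([643, -456, 0]) {
  translate([0, 0, 413]) cube([329, 266, 25]);
  cube([42, 42, 413]);
  translate([287, 0, 0]) cube([42, 42, 413]);
  translate([0, 224, 0]) cube([42, 42, 413]);
  translate([287, 224, 0]) cube([42, 42, 413]);
}
translate([643, 792, 0]) {
  translate([0, 0, 413]) cube([329, 266, 25]);
  cube([42, 42, 413]);
  translate([287, 0, 0]) cube([42, 42, 413]);
  translate([0, 224, 0]) cube([42, 42, 413]);
  translate([287, 224, 0]) cube([42, 42, 413]);
}
translate([-519, 168, 0]) {
  translate([0, 0, 413]) cube([329, 266, 25]);
  cube([42, 42, 413]);
  translate([287, 0, 0]) cube([42, 42, 413]);
  translate([0, 224, 0]) cube([42, 42, 413]);
  translate([287, 224, 0]) cube([42, 42, 413]);
}
translate([1805, 168, 0]) {
  translate([0, 0, 413]) cube([329, 266, 25]);
  cube([42, 42, 413]);
  translate([287, 0, 0]) cube([42, 42, 413]);
  translate([0, 224, 0]) cube([42, 42, 413]);
  translate([287, 224, 0]) cube([42, 42, 413]);
}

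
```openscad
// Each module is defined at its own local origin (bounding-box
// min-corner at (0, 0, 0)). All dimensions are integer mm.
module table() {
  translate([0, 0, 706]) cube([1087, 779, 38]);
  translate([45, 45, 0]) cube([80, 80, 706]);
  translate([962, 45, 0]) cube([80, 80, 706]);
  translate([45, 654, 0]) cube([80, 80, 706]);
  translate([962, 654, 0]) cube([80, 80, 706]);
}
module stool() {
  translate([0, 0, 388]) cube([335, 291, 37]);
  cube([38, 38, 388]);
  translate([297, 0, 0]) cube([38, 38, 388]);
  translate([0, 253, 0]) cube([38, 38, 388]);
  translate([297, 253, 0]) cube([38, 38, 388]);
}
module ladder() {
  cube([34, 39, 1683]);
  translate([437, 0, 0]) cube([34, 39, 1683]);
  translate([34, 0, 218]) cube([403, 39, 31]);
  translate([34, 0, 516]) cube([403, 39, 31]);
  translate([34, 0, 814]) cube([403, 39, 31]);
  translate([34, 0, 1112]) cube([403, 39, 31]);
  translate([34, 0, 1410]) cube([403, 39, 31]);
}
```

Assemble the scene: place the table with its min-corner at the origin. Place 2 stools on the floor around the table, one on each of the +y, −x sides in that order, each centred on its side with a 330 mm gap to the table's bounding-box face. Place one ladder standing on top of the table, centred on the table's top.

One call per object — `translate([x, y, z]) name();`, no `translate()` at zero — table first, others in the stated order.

table();
translate([376, 1109, 0]) stool();
translate([-665, 244, 0]) stool();
translate([308, 370, 744]) ladder();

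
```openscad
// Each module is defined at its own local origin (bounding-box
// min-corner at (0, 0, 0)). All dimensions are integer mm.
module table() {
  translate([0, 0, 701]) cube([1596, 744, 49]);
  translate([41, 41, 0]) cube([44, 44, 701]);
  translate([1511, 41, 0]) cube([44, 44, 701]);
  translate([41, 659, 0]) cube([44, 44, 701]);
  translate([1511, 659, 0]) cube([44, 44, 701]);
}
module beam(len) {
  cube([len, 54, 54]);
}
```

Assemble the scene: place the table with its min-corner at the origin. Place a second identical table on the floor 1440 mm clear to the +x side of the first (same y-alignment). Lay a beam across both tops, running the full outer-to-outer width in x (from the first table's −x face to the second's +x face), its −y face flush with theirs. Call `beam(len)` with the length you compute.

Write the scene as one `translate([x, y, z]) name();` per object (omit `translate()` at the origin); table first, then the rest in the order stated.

table();
translate([3036, 0, 0]) table();
translate([0, 0, 750]) beam(4632);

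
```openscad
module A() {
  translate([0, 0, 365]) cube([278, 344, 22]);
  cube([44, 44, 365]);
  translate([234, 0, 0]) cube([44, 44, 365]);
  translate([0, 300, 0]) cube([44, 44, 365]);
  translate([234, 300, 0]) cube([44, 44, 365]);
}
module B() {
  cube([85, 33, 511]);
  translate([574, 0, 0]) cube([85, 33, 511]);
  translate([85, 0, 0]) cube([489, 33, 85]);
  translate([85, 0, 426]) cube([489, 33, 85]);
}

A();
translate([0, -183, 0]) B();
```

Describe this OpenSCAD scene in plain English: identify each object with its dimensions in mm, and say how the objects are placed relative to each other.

A is a four-legged stool. The seat is a 278×344×22 mm slab whose top surface is at z = 387 mm; four square legs, each 44×44 mm in cross-section, run from the floor (z = 0) to the underside of the seat, each flush with a corner of the seat.

B is a picture frame with a 489×341 mm rectangular opening (x by z) and a uniform 85 mm border on every side. Frame depth is 33 mm along y. It is built from two vertical stiles running the full outside height and two horizontal rails spanning the gap between the stiles.

The picture frame is on the floor beside the stool on its −y side.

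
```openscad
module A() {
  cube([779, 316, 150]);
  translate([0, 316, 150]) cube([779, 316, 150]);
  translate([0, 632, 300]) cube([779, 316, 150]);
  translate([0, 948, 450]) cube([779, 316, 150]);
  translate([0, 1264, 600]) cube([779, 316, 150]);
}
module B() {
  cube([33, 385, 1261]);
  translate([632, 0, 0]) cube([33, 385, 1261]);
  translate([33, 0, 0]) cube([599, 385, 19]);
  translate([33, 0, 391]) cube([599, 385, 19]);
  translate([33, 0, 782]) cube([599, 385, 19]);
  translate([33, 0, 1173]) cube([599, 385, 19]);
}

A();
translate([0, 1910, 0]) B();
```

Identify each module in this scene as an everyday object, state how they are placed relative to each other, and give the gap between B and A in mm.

The bookshelf's nearest face is 330 mm from the staircase's +y face.

A is a staircase. B is a bookshelf. The bookshelf is on the floor beside the staircase on its +y side. The gap between the bookshelf and the staircase is 330 mm.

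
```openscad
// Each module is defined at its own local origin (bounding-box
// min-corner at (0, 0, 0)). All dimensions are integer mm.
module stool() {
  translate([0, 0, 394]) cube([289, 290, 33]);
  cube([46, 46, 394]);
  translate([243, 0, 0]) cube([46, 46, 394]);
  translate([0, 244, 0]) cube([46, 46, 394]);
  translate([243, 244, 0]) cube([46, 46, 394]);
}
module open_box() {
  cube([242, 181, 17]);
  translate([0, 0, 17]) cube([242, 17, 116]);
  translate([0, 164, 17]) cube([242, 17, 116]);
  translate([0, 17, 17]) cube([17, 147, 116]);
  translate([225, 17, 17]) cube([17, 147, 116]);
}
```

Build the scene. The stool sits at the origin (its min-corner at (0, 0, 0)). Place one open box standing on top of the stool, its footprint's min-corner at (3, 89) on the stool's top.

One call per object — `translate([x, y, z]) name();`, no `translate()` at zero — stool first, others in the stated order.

stool();
translate([3, 89, 427]) open_box();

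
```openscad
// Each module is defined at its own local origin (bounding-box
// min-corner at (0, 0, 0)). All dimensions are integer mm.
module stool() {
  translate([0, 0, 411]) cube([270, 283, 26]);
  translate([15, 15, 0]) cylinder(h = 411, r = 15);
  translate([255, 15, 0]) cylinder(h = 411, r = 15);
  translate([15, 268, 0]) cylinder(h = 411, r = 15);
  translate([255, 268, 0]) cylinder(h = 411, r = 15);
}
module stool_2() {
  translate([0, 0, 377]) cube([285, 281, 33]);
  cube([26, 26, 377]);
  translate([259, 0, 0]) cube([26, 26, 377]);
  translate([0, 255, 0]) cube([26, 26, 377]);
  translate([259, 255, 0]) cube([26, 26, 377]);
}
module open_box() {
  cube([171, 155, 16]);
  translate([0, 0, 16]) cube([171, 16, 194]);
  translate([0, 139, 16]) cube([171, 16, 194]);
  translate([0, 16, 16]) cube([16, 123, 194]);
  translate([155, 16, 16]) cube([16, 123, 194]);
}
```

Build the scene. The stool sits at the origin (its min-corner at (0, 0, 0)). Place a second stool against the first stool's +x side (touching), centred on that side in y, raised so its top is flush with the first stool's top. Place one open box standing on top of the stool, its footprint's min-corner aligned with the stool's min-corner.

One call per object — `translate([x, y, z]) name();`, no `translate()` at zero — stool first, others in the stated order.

stool();
translate([270, 1, 27]) stool_2();
translate([0, 0, 437]) open_box();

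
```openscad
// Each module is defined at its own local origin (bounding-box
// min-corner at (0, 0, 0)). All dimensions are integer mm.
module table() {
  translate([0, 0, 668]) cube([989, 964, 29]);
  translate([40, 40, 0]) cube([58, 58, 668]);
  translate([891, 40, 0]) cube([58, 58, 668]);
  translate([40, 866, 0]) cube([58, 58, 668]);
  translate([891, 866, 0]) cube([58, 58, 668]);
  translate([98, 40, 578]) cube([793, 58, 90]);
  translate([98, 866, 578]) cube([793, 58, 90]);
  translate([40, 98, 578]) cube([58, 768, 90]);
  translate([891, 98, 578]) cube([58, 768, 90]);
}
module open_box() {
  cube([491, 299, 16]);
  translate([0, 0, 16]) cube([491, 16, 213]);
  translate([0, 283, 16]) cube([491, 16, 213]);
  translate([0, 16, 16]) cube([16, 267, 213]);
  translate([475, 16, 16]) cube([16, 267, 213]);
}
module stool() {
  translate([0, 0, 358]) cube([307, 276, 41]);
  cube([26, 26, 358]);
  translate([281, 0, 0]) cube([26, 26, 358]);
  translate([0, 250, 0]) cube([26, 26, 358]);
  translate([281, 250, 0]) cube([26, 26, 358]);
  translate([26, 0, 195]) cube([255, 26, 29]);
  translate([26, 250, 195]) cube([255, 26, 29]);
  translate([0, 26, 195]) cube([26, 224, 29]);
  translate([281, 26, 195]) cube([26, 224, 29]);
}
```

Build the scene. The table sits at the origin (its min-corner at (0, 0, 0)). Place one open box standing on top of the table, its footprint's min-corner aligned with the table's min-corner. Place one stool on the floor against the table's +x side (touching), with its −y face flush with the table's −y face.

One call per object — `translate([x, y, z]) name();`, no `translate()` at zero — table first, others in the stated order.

table();
translate([0, 0, 697]) open_box();
translate([989, 0, 0]) stool();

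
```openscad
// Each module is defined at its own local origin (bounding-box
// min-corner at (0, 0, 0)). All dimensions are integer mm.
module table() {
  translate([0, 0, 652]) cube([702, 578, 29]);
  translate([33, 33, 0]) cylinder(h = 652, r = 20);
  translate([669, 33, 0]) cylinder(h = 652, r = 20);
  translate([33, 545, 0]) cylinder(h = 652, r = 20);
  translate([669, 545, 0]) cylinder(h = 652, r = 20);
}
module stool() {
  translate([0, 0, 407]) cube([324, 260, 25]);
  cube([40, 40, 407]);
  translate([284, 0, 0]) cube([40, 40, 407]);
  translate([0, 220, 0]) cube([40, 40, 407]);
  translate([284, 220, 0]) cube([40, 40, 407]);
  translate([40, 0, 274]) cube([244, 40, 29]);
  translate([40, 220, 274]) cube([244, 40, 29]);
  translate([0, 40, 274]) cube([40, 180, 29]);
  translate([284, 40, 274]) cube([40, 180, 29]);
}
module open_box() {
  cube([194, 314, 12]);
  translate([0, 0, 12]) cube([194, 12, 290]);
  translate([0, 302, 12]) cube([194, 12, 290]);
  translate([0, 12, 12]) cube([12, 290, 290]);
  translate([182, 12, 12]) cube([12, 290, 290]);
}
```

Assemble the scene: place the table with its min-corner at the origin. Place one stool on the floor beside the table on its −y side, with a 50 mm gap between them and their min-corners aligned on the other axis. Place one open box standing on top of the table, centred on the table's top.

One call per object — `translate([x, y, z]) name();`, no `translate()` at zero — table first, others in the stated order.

table();
translate([0, -310, 0]) stool();
translate([254, 132, 681]) open_box();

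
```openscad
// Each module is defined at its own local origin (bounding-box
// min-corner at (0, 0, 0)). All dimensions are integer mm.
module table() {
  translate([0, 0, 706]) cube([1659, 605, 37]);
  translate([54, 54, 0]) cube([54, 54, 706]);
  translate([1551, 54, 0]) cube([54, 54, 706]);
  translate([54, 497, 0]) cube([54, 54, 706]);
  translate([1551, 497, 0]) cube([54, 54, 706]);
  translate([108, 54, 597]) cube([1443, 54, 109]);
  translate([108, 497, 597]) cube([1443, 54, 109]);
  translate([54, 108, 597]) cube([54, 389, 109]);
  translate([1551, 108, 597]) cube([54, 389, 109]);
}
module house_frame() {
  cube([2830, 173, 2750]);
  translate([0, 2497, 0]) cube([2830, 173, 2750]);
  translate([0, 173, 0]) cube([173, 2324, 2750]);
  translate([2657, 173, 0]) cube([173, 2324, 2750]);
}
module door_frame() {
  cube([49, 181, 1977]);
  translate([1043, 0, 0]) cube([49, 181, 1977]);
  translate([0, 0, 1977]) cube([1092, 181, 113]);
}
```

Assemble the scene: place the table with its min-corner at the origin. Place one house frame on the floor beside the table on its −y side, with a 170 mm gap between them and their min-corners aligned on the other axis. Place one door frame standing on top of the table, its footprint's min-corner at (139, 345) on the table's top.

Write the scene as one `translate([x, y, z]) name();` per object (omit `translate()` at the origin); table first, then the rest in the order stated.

table();
translate([0, -2840, 0]) house_frame();
translate([139, 345, 743]) door_frame();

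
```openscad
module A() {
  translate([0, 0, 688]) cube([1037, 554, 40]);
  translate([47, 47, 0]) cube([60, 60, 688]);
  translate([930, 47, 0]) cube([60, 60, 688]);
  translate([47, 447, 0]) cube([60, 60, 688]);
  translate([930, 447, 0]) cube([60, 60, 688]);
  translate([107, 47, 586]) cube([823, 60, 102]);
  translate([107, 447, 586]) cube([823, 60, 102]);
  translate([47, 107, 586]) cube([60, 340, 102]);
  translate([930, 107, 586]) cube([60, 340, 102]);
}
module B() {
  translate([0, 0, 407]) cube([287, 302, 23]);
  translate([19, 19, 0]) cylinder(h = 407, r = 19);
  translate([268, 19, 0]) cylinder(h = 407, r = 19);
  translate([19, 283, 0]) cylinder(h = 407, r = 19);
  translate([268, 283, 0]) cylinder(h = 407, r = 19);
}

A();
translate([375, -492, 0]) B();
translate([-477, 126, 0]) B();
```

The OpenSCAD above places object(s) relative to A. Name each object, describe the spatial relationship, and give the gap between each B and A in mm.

A is a table. B is a stool. Two stools sit around the table at the −y, −x sides. The gap between each stool and the table is 190 mm.

Each stool's nearest face is 190 mm from the table's bounding box.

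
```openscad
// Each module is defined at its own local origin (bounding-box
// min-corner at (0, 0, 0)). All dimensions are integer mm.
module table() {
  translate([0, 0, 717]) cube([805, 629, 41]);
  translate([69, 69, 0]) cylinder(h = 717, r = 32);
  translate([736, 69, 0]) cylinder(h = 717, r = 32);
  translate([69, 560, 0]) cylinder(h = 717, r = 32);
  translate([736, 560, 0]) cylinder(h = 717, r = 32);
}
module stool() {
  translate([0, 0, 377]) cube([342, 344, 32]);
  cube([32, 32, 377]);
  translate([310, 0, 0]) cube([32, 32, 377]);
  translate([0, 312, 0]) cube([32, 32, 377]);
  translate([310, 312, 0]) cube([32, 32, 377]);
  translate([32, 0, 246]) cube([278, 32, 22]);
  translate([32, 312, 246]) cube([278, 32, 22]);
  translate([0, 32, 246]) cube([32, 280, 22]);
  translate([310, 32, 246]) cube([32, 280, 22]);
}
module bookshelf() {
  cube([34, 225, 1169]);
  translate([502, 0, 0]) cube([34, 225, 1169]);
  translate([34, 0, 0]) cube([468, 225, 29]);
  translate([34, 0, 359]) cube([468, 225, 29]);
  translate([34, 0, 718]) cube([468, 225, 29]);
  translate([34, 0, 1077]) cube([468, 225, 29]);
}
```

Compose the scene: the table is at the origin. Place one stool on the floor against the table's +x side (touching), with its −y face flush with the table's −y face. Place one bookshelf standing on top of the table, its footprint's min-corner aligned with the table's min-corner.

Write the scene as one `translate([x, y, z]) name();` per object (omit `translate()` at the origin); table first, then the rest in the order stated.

table();
translate([805, 0, 0]) stool();
translate([0, 0, 758]) bookshelf();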